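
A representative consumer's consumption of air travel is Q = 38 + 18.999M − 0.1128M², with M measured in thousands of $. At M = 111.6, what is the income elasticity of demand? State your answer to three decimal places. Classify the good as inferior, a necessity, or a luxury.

At M = 111.6: Q = 753.4140.
dQ/dM = 18.999 − 0.2256M = -6.17796.
η = (dQ/dM)·(M/Q) = -6.17796 × (111.6/753.4140) = -0.915.
η < 0 ⇒ inferior good.

-0.915 (inferior good)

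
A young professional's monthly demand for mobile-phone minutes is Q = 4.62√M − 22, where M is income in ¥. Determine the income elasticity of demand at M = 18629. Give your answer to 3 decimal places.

0.518

At M = 18629: Q = 608.575.
dQ/dM = 4.62/(2√M) = 0.0169246 at this income.
η = (dQ/dM)·(M/Q) = 0.0169246 × (18629/608.575) = 0.518.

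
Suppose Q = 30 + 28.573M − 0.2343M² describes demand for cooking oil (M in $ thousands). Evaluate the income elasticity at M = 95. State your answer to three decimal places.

-2.405

At M = 95: Q = 629.8775.
dQ/dM = 28.573 − 0.4686M = -15.94400.
η = (dQ/dM)·(M/Q) = -15.94400 × (95/629.8775) = -2.405.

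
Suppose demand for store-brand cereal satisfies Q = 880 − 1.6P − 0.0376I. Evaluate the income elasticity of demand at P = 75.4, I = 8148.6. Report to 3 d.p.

-0.676

At P = 75.4, I = 8148.6: Q = 452.973.
Holding P constant, ∂Q/∂I = −0.0376.
η_I = (∂Q/∂I)·(I/Q) = -0.0376 × (8148.6/452.973) = -0.676.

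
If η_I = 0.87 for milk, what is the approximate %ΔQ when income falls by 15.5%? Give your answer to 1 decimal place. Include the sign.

%ΔQ ≈ η × %ΔI = 0.87 × (-15.5%) = -13.5%.

-13.5%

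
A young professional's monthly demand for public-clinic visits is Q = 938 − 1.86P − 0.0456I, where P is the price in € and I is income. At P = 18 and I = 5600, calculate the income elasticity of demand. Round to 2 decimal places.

-0.39

At P = 18, I = 5600: Q = 649.160.
Holding P constant, ∂Q/∂I = −0.0456.
η_I = (∂Q/∂I)·(I/Q) = -0.0456 × (5600/649.160) = -0.39.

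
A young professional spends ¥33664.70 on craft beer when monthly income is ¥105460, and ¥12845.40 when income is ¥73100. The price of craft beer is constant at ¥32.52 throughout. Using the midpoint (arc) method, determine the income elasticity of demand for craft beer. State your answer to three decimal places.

With a constant price, Q₁ = 33664.70/32.52 = 1035.200 and Q₂ = 12845.40/32.52 = 395.000 (equivalently, work directly with expenditure since P cancels).
Midpoint %ΔQ = (12845.40 − 33664.70)/23255.05 = -0.89526; midpoint %ΔI = (73100 − 105460)/89280 = -0.36246.
η = -0.89526 / -0.36246 = 2.470.

2.470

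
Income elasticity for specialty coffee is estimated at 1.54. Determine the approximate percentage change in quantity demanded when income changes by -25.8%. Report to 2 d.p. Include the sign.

%ΔQ ≈ η × %ΔI = 1.54 × (-25.8%) = -39.73%.

-39.73%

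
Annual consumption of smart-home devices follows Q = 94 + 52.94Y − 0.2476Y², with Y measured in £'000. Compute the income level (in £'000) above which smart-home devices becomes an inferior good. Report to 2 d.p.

106.91

dQ/dY = 52.94 − 0.4952Y.
The good is inferior where dQ/dY < 0. Setting dQ/dY = 0 gives Y = 52.94 / 0.4952 = 106.91.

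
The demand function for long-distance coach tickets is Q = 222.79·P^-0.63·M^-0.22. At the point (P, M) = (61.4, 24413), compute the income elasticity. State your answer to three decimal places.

-0.220

For a multiplicative demand Q = A·P^α·M^β, the income elasticity is β everywhere.
Here β = -0.22, so η = -0.220.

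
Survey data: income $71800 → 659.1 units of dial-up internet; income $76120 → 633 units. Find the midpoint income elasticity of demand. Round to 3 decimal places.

ΔQ = 633 − 659.1 = -26.1; midpoint Q̄ = (659.1 + 633)/2 = 646.05.
ΔI = 76120 − 71800 = 4320; midpoint Ī = (71800 + 76120)/2 = 73960.
η = (ΔQ/Q̄) ÷ (ΔI/Ī) = (-26.1/646.05) ÷ (4320/73960) = -0.692.

-0.692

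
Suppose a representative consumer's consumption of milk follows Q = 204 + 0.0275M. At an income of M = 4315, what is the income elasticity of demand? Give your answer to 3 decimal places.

At M = 4315: Q = 322.663.
dQ/dM = 0.0275.
η = (dQ/dM)·(M/Q) = 0.0275 × (4315/322.663) = 0.368.

0.368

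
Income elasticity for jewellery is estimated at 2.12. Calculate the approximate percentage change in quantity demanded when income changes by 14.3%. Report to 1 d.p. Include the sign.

30.3%

%ΔQ ≈ η × %ΔI = 2.12 × 14.3% = 30.3%.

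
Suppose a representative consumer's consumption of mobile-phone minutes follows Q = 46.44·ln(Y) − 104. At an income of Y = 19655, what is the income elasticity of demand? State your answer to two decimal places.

0.13

At Y = 19655: Q = 355.110.
dQ/dY = 46.44/Y = 0.00236276 at this income.
η = (dQ/dY)·(Y/Q) = 0.00236276 × (19655/355.110) = 0.13.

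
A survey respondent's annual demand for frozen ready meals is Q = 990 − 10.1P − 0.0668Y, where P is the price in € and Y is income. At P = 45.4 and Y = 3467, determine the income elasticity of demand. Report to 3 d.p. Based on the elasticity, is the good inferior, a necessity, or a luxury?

At P = 45.4, Y = 3467: Q = 299.864.
Holding P constant, ∂Q/∂Y = −0.0668.
η_Y = (∂Q/∂Y)·(Y/Q) = -0.0668 × (3467/299.864) = -0.772.
Since η < 0, this is an inferior good.

-0.772 (inferior good)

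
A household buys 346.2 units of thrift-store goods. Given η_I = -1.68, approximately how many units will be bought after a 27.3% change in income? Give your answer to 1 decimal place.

%ΔQ ≈ η × %ΔI = -1.68 × 27.3% = -45.864%.
New Q ≈ 346.2 × (1 − 0.45864) = 187.4.

187.4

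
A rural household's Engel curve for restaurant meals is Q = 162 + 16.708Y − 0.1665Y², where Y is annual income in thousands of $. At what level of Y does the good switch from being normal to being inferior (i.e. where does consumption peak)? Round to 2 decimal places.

dQ/dY = 16.708 − 0.333Y.
The good is inferior where dQ/dY < 0. Setting dQ/dY = 0 gives Y = 16.708 / 0.333 = 50.17.

50.17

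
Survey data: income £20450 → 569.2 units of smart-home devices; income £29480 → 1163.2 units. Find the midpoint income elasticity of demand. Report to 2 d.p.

ΔQ = 1163.2 − 569.2 = 594; midpoint Q̄ = (569.2 + 1163.2)/2 = 866.2.
ΔI = 29480 − 20450 = 9030; midpoint Ī = (20450 + 29480)/2 = 24965.
η = (ΔQ/Q̄) ÷ (ΔI/Ī) = (594/866.2) ÷ (9030/24965) = 1.90.

1.90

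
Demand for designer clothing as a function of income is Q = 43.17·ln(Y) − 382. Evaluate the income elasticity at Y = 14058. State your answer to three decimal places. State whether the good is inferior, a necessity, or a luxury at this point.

1.424 (luxury)

At Y = 14058: Q = 30.314.
dQ/dY = 43.17/Y = 0.00307085 at this income.
η = (dQ/dY)·(Y/Q) = 0.00307085 × (14058/30.314) = 1.424.
Since η > 1, the good is a luxury.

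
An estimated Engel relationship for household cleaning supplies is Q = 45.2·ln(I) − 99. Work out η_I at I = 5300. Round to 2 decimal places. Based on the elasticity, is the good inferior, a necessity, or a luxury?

0.16 (necessity)

At I = 5300: Q = 288.611.
dQ/dI = 45.2/I = 0.0085283 at this income.
η = (dQ/dI)·(I/Q) = 0.0085283 × (5300/288.611) = 0.16.
Since 0 < η < 1, the good is a necessity.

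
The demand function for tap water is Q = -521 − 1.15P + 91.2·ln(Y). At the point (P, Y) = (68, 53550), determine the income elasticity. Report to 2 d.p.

At P = 68, Y = 53550: Q = 393.819.
Holding P constant, ∂Q/∂Y = 91.2/Y = 0.00170308.
η_Y = (∂Q/∂Y)·(Y/Q) = 0.00170308 × (53550/393.819) = 0.23.

0.23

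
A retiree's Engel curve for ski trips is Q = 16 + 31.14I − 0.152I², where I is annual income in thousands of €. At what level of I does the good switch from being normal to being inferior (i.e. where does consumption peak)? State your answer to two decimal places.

102.43

dQ/dI = 31.14 − 0.304I.
The good is inferior where dQ/dI < 0. Setting dQ/dI = 0 gives I = 31.14 / 0.304 = 102.43.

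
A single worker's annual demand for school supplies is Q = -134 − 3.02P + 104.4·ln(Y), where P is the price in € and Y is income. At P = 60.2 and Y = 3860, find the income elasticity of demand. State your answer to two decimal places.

0.19

At P = 60.2, Y = 3860: Q = 546.375.
Holding P constant, ∂Q/∂Y = 104.4/Y = 0.0270466.
η_Y = (∂Q/∂Y)·(Y/Q) = 0.0270466 × (3860/546.375) = 0.19.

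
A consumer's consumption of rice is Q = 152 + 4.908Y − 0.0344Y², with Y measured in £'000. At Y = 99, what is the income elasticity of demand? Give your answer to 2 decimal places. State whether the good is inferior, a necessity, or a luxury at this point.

At Y = 99: Q = 300.7376.
dQ/dY = 4.908 − 0.0688Y = -1.90320.
η = (dQ/dY)·(Y/Q) = -1.90320 × (99/300.7376) = -0.63.
η < 0 ⇒ inferior good.

-0.63 (inferior good)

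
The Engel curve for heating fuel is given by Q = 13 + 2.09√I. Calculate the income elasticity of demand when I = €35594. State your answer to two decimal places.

At I = 35594: Q = 407.307.
dQ/dI = 2.09/(2√I) = 0.00553896 at this income.
η = (dQ/dI)·(I/Q) = 0.00553896 × (35594/407.307) = 0.48.

0.48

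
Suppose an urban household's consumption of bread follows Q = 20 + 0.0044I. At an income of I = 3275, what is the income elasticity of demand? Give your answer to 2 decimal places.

0.42

At I = 3275: Q = 34.410.
dQ/dI = 0.0044.
η = (dQ/dI)·(I/Q) = 0.0044 × (3275/34.410) = 0.42.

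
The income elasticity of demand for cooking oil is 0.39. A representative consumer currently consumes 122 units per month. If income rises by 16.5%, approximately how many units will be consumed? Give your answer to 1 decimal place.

%ΔQ ≈ η × %ΔI = 0.39 × 16.5% = 6.435%.
New Q ≈ 122 × (1 + 0.06435) = 129.9.

129.9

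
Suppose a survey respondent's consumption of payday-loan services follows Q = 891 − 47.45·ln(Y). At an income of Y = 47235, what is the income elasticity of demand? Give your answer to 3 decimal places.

-0.125

At Y = 47235: Q = 380.301.
dQ/dY = -47.45/Y = -0.00100455 at this income.
η = (dQ/dY)·(Y/Q) = -0.00100455 × (47235/380.301) = -0.125.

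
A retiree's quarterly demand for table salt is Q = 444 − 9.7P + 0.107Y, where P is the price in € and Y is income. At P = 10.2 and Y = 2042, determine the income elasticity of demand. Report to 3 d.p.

At P = 10.2, Y = 2042: Q = 563.554.
Holding P constant, ∂Q/∂Y = 0.107.
η_Y = (∂Q/∂Y)·(Y/Q) = 0.107 × (2042/563.554) = 0.388.

0.388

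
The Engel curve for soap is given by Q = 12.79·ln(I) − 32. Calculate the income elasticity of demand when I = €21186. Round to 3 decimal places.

0.134

At I = 21186: Q = 95.402.
dQ/dI = 12.79/I = 0.000603701 at this income.
η = (dQ/dI)·(I/Q) = 0.000603701 × (21186/95.402) = 0.134.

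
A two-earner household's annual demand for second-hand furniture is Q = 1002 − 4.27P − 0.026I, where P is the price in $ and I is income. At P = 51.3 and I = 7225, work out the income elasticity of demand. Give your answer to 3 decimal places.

-0.316

At P = 51.3, I = 7225: Q = 595.099.
Holding P constant, ∂Q/∂I = −0.026.
η_I = (∂Q/∂I)·(I/Q) = -0.026 × (7225/595.099) = -0.316.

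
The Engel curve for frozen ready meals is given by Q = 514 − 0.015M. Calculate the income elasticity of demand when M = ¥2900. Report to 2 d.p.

At M = 2900: Q = 470.500.
dQ/dM = −0.015.
η = (dQ/dM)·(M/Q) = -0.015 × (2900/470.500) = -0.09.

-0.09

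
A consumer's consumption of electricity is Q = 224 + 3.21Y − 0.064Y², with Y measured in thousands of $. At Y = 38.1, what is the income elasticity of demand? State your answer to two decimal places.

-0.25

At Y = 38.1: Q = 253.3980.
dQ/dY = 3.21 − 0.128Y = -1.66680.
η = (dQ/dY)·(Y/Q) = -1.66680 × (38.1/253.3980) = -0.25.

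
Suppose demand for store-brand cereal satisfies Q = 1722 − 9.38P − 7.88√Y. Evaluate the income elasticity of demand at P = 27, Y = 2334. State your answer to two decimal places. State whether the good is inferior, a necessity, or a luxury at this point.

At P = 27, Y = 2334: Q = 1088.045.
Holding P constant, ∂Q/∂Y = -7.88/(2√Y) = -0.0815541.
η_Y = (∂Q/∂Y)·(Y/Q) = -0.0815541 × (2334/1088.045) = -0.17.
Since η < 0, this is an inferior good.

-0.17 (inferior good)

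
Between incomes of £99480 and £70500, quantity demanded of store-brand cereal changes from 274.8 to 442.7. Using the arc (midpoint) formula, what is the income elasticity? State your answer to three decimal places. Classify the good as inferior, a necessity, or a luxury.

ΔQ = 442.7 − 274.8 = 167.9; midpoint Q̄ = (274.8 + 442.7)/2 = 358.75.
ΔI = 70500 − 99480 = -28980; midpoint Ī = (99480 + 70500)/2 = 84990.
η = (ΔQ/Q̄) ÷ (ΔI/Ī) = (167.9/358.75) ÷ (-28980/84990) = -1.373.
η < 0 ⇒ inferior good.

-1.373 (inferior good)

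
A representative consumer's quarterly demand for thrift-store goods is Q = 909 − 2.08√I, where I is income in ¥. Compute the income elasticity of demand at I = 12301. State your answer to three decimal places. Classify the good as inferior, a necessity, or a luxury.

At I = 12301: Q = 678.307.
dQ/dI = -2.08/(2√I) = -0.00937698 at this income.
η = (dQ/dI)·(I/Q) = -0.00937698 × (12301/678.307) = -0.170.
Since η < 0, the good is an inferior good.

-0.170 (inferior good)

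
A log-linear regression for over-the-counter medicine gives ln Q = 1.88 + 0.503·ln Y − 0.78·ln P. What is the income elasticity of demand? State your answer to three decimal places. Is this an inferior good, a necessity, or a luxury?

In a log-linear demand, the coefficient on ln Y is the income elasticity.
So η = 0.503.
0 < η < 1 ⇒ necessity.

0.503 (necessity)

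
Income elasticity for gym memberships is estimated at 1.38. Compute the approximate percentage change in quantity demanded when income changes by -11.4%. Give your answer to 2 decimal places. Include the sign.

%ΔQ ≈ η × %ΔI = 1.38 × (-11.4%) = -15.73%.

-15.73%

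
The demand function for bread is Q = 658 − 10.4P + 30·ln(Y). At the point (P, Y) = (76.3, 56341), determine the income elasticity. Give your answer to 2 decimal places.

At P = 76.3, Y = 56341: Q = 192.655.
Holding P constant, ∂Q/∂Y = 30/Y = 0.000532472.
η_Y = (∂Q/∂Y)·(Y/Q) = 0.000532472 × (56341/192.655) = 0.16.

0.16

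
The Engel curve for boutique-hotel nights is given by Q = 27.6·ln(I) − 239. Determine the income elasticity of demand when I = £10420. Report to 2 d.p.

1.69

At I = 10420: Q = 16.341.
dQ/dI = 27.6/I = 0.00264875 at this income.
η = (dQ/dI)·(I/Q) = 0.00264875 × (10420/16.341) = 1.69.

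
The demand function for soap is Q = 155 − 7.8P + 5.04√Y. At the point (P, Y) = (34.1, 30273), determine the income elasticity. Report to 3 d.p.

0.572

At P = 34.1, Y = 30273: Q = 765.937.
Holding P constant, ∂Q/∂Y = 5.04/(2√Y) = 0.0144835.
η_Y = (∂Q/∂Y)·(Y/Q) = 0.0144835 × (30273/765.937) = 0.572.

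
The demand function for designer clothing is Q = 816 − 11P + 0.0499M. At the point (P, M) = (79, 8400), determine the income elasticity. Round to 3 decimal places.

At P = 79, M = 8400: Q = 366.160.
Holding P constant, ∂Q/∂M = 0.0499.
η_M = (∂Q/∂M)·(M/Q) = 0.0499 × (8400/366.160) = 1.145.

1.145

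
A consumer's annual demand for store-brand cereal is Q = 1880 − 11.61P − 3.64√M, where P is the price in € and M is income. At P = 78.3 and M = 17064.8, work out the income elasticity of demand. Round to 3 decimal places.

At P = 78.3, M = 17064.8: Q = 495.435.
Holding P constant, ∂Q/∂M = -3.64/(2√M) = -0.0139322.
η_M = (∂Q/∂M)·(M/Q) = -0.0139322 × (17064.8/495.435) = -0.480.

-0.480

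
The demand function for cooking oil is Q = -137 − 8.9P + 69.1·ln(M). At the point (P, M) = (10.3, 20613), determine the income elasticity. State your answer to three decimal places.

At P = 10.3, M = 20613: Q = 457.747.
Holding P constant, ∂Q/∂M = 69.1/M = 0.00335225.
η_M = (∂Q/∂M)·(M/Q) = 0.00335225 × (20613/457.747) = 0.151.

0.151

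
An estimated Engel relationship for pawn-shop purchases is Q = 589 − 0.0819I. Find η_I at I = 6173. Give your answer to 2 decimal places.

-6.06

At I = 6173: Q = 83.431.
dQ/dI = −0.0819.
η = (dQ/dI)·(I/Q) = -0.0819 × (6173/83.431) = -6.06.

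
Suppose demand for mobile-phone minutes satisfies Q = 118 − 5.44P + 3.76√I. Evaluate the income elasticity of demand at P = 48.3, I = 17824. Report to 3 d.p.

At P = 48.3, I = 17824: Q = 357.233.
Holding P constant, ∂Q/∂I = 3.76/(2√I) = 0.0140817.
η_I = (∂Q/∂I)·(I/Q) = 0.0140817 × (17824/357.233) = 0.703.

0.703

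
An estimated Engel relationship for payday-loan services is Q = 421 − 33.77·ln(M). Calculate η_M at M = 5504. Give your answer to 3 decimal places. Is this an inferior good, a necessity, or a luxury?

At M = 5504: Q = 130.131.
dQ/dM = -33.77/M = -0.00613554 at this income.
η = (dQ/dM)·(M/Q) = -0.00613554 × (5504/130.131) = -0.260.
Since η < 0, the good is an inferior good.

-0.260 (inferior good)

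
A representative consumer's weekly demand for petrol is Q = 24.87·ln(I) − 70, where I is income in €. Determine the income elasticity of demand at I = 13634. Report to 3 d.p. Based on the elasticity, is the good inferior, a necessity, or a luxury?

At I = 13634: Q = 166.770.
dQ/dI = 24.87/I = 0.00182412 at this income.
η = (dQ/dI)·(I/Q) = 0.00182412 × (13634/166.770) = 0.149.
Since 0 < η < 1, the good is a necessity.

0.149 (necessity)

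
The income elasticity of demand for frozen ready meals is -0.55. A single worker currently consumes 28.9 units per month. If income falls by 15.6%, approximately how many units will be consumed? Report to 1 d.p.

31.4

%ΔQ ≈ η × %ΔI = -0.55 × (-15.6%) = 8.58%.
New Q ≈ 28.9 × (1 + 0.0858) = 31.4.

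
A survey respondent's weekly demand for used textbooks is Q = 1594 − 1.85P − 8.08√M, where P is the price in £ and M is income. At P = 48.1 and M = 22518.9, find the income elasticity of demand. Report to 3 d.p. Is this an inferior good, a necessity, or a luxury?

-2.073 (inferior good)

At P = 48.1, M = 22518.9: Q = 292.506.
Holding P constant, ∂Q/∂M = -8.08/(2√M) = -0.026922.
η_M = (∂Q/∂M)·(M/Q) = -0.026922 × (22518.9/292.506) = -2.073.
Since η < 0, this is an inferior good.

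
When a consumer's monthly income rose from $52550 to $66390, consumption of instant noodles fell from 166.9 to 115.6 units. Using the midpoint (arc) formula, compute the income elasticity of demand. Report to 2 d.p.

-1.56

ΔQ = 115.6 − 166.9 = -51.3; midpoint Q̄ = (166.9 + 115.6)/2 = 141.25.
ΔI = 66390 − 52550 = 13840; midpoint Ī = (52550 + 66390)/2 = 59470.
η = (ΔQ/Q̄) ÷ (ΔI/Ī) = (-51.3/141.25) ÷ (13840/59470) = -1.56.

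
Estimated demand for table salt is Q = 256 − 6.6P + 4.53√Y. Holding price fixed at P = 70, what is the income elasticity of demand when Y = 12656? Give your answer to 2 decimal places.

0.84

At P = 70, Y = 12656: Q = 303.620.
Holding P constant, ∂Q/∂Y = 4.53/(2√Y) = 0.0201335.
η_Y = (∂Q/∂Y)·(Y/Q) = 0.0201335 × (12656/303.620) = 0.84.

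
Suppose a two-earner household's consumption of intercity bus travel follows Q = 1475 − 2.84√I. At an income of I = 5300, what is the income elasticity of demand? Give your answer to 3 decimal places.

At I = 5300: Q = 1268.245.
dQ/dI = -2.84/(2√I) = -0.0195052 at this income.
η = (dQ/dI)·(I/Q) = -0.0195052 × (5300/1268.245) = -0.082.

-0.082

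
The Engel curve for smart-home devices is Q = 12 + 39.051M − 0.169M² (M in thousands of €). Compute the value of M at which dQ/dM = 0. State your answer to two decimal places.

115.54

dQ/dM = 39.051 − 0.338M.
The good is inferior where dQ/dM < 0. Setting dQ/dM = 0 gives M = 39.051 / 0.338 = 115.54.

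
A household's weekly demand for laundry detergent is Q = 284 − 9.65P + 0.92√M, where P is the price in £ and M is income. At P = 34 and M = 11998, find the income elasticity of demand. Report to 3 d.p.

At P = 34, M = 11998: Q = 56.673.
Holding P constant, ∂Q/∂M = 0.92/(2√M) = 0.00419956.
η_M = (∂Q/∂M)·(M/Q) = 0.00419956 × (11998/56.673) = 0.889.

0.889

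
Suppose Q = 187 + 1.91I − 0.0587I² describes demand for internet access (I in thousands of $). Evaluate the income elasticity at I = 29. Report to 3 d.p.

At I = 29: Q = 193.0233.
dQ/dI = 1.91 − 0.1174I = -1.49460.
η = (dQ/dI)·(I/Q) = -1.49460 × (29/193.0233) = -0.225.

-0.225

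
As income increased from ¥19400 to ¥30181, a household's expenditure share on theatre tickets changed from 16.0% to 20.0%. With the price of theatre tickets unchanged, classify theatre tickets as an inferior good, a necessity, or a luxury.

The budget share rises as income rises, so η > 1.

luxury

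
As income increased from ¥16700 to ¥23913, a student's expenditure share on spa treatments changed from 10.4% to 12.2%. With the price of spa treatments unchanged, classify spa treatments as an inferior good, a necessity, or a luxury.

luxury

The budget share rises as income rises, so η > 1.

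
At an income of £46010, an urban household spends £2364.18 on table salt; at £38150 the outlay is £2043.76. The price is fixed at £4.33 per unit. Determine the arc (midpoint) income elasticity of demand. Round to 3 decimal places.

With a constant price, Q₁ = 2364.18/4.33 = 546.000 and Q₂ = 2043.76/4.33 = 472.000 (equivalently, work directly with expenditure since P cancels).
Midpoint %ΔQ = (2043.76 − 2364.18)/2203.97 = -0.14538; midpoint %ΔI = (38150 − 46010)/42080 = -0.18679.
η = -0.14538 / -0.18679 = 0.778.

0.778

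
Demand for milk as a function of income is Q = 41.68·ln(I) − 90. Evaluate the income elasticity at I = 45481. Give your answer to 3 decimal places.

At I = 45481: Q = 357.020.
dQ/dI = 41.68/I = 0.000916427 at this income.
η = (dQ/dI)·(I/Q) = 0.000916427 × (45481/357.020) = 0.117.

0.117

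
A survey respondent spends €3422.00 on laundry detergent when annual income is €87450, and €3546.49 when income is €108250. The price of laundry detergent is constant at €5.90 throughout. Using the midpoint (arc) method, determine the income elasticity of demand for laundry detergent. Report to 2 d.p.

0.17

With a constant price, Q₁ = 3422.00/5.90 = 580.000 and Q₂ = 3546.49/5.90 = 601.100 (equivalently, work directly with expenditure since P cancels).
Midpoint %ΔQ = (3546.49 − 3422.00)/3484.25 = 0.03573; midpoint %ΔI = (108250 − 87450)/97850 = 0.21257.
η = 0.03573 / 0.21257 = 0.17.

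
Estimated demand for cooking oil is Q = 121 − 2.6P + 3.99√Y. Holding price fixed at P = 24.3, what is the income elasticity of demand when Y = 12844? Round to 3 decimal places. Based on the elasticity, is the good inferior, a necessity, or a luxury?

0.443 (necessity)

At P = 24.3, Y = 12844: Q = 510.012.
Holding P constant, ∂Q/∂Y = 3.99/(2√Y) = 0.0176032.
η_Y = (∂Q/∂Y)·(Y/Q) = 0.0176032 × (12844/510.012) = 0.443.
Since 0 < η < 1, this is a necessity.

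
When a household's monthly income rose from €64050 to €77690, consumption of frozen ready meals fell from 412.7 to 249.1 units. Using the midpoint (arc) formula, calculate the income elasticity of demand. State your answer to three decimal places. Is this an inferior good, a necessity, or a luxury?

ΔQ = 249.1 − 412.7 = -163.6; midpoint Q̄ = (412.7 + 249.1)/2 = 330.9.
ΔI = 77690 − 64050 = 13640; midpoint Ī = (64050 + 77690)/2 = 70870.
η = (ΔQ/Q̄) ÷ (ΔI/Ī) = (-163.6/330.9) ÷ (13640/70870) = -2.569.
η < 0 ⇒ inferior good.

-2.569 (inferior good)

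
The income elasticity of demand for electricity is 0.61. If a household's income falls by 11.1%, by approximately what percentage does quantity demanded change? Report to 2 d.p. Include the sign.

%ΔQ ≈ η × %ΔI = 0.61 × (-11.1%) = -6.77%.

-6.77%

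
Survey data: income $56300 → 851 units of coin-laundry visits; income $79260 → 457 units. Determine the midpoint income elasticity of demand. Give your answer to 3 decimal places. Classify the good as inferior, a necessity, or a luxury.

-1.778 (inferior good)

ΔQ = 457 − 851 = -394; midpoint Q̄ = (851 + 457)/2 = 654.
ΔI = 79260 − 56300 = 22960; midpoint Ī = (56300 + 79260)/2 = 67780.
η = (ΔQ/Q̄) ÷ (ΔI/Ī) = (-394/654) ÷ (22960/67780) = -1.778.
η < 0 ⇒ inferior good.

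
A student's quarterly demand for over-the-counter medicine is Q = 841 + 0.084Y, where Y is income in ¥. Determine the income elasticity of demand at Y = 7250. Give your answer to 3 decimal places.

0.420

At Y = 7250: Q = 1450.000.
dQ/dY = 0.084.
η = (dQ/dY)·(Y/Q) = 0.084 × (7250/1450.000) = 0.420.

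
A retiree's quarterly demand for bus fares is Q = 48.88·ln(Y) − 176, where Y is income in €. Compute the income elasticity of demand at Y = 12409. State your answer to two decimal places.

At Y = 12409: Q = 284.752.
dQ/dY = 48.88/Y = 0.00393908 at this income.
η = (dQ/dY)·(Y/Q) = 0.00393908 × (12409/284.752) = 0.17.

0.17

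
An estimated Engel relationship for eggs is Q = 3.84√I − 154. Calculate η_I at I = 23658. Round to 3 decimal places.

At I = 23658: Q = 436.636.
dQ/dI = 3.84/(2√I) = 0.0124828 at this income.
η = (dQ/dI)·(I/Q) = 0.0124828 × (23658/436.636) = 0.676.

0.676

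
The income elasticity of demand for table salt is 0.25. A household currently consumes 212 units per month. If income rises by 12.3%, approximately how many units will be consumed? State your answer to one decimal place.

%ΔQ ≈ η × %ΔI = 0.25 × 12.3% = 3.075%.
New Q ≈ 212 × (1 + 0.03075) = 218.5.

218.5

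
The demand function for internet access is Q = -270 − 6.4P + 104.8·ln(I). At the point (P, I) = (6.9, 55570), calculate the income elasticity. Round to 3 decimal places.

0.126

At P = 6.9, I = 55570: Q = 830.822.
Holding P constant, ∂Q/∂I = 104.8/I = 0.00188591.
η_I = (∂Q/∂I)·(I/Q) = 0.00188591 × (55570/830.822) = 0.126.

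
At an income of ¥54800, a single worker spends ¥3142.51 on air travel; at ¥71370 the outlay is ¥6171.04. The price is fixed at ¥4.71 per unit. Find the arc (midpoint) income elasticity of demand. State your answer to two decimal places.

With a constant price, Q₁ = 3142.51/4.71 = 667.200 and Q₂ = 6171.04/4.71 = 1310.200 (equivalently, work directly with expenditure since P cancels).
Midpoint %ΔQ = (6171.04 − 3142.51)/4656.77 = 0.65035; midpoint %ΔI = (71370 − 54800)/63085 = 0.26266.
η = 0.65035 / 0.26266 = 2.48.

2.48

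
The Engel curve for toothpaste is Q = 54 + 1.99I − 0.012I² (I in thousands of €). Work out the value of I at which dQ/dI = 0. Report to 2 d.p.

82.92

dQ/dI = 1.99 − 0.024I.
The good is inferior where dQ/dI < 0. Setting dQ/dI = 0 gives I = 1.99 / 0.024 = 82.92.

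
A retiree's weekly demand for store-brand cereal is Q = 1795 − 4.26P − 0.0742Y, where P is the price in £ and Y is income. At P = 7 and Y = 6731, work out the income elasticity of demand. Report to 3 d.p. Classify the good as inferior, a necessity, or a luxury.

At P = 7, Y = 6731: Q = 1265.740.
Holding P constant, ∂Q/∂Y = −0.0742.
η_Y = (∂Q/∂Y)·(Y/Q) = -0.0742 × (6731/1265.740) = -0.395.
Since η < 0, this is an inferior good.

-0.395 (inferior good)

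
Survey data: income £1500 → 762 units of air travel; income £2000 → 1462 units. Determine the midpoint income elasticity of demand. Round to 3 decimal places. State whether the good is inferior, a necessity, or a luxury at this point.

ΔQ = 1462 − 762 = 700; midpoint Q̄ = (762 + 1462)/2 = 1112.
ΔI = 2000 − 1500 = 500; midpoint Ī = (1500 + 2000)/2 = 1750.
η = (ΔQ/Q̄) ÷ (ΔI/Ī) = (700/1112) ÷ (500/1750) = 2.203.
η > 1 ⇒ luxury.

2.203 (luxury)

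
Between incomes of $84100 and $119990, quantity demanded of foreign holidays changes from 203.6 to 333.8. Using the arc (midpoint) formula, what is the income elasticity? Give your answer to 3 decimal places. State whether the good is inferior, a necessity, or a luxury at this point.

1.378 (luxury)

ΔQ = 333.8 − 203.6 = 130.2; midpoint Q̄ = (203.6 + 333.8)/2 = 268.7.
ΔI = 119990 − 84100 = 35890; midpoint Ī = (84100 + 119990)/2 = 102045.
η = (ΔQ/Q̄) ÷ (ΔI/Ī) = (130.2/268.7) ÷ (35890/102045) = 1.378.
η > 1 ⇒ luxury.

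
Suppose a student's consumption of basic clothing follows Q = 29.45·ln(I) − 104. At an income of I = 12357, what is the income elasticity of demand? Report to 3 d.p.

0.170

At I = 12357: Q = 173.477.
dQ/dI = 29.45/I = 0.00238326 at this income.
η = (dQ/dI)·(I/Q) = 0.00238326 × (12357/173.477) = 0.170.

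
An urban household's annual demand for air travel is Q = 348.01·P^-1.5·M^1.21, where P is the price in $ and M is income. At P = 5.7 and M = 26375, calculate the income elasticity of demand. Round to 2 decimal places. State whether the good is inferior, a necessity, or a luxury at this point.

For a multiplicative demand Q = A·P^α·M^β, the income elasticity is β everywhere.
Here β = 1.21, so η = 1.21.
Since η > 1, this is a luxury.

1.21 (luxury)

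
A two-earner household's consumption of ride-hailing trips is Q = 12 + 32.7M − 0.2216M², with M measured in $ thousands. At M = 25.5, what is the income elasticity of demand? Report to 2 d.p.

At M = 25.5: Q = 701.7546.
dQ/dM = 32.7 − 0.4432M = 21.39840.
η = (dQ/dM)·(M/Q) = 21.39840 × (25.5/701.7546) = 0.78.

0.78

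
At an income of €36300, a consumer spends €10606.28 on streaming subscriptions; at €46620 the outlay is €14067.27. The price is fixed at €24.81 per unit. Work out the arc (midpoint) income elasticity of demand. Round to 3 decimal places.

With a constant price, Q₁ = 10606.28/24.81 = 427.500 and Q₂ = 14067.27/24.81 = 567.000 (equivalently, work directly with expenditure since P cancels).
Midpoint %ΔQ = (14067.27 − 10606.28)/12336.78 = 0.28054; midpoint %ΔI = (46620 − 36300)/41460 = 0.24891.
η = 0.28054 / 0.24891 = 1.127.

1.127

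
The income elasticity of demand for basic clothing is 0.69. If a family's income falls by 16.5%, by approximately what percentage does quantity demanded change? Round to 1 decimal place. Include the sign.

-11.4%

%ΔQ ≈ η × %ΔI = 0.69 × (-16.5%) = -11.4%.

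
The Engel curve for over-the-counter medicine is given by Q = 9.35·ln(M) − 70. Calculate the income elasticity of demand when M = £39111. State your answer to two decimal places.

At M = 39111: Q = 28.868.
dQ/dM = 9.35/M = 0.000239063 at this income.
η = (dQ/dM)·(M/Q) = 0.000239063 × (39111/28.868) = 0.32.

0.32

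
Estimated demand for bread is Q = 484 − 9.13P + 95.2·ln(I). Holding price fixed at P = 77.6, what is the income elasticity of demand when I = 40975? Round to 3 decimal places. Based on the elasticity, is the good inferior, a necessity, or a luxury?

0.121 (necessity)

At P = 77.6, I = 40975: Q = 786.604.
Holding P constant, ∂Q/∂I = 95.2/I = 0.00232337.
η_I = (∂Q/∂I)·(I/Q) = 0.00232337 × (40975/786.604) = 0.121.
Since 0 < η < 1, this is a necessity.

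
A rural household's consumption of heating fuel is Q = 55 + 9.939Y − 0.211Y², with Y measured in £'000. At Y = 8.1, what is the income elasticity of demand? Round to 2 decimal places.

0.43

At Y = 8.1: Q = 121.6622.
dQ/dY = 9.939 − 0.422Y = 6.52080.
η = (dQ/dY)·(Y/Q) = 6.52080 × (8.1/121.6622) = 0.43.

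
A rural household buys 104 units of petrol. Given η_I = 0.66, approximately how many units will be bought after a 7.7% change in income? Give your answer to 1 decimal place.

%ΔQ ≈ η × %ΔI = 0.66 × 7.7% = 5.082%.
New Q ≈ 104 × (1 + 0.05082) = 109.3.

109.3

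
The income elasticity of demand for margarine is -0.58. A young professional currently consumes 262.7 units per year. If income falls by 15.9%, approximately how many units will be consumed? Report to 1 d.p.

286.9

%ΔQ ≈ η × %ΔI = -0.58 × (-15.9%) = 9.222%.
New Q ≈ 262.7 × (1 + 0.09222) = 286.9.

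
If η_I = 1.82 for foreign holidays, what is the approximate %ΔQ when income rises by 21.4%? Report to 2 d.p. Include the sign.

%ΔQ ≈ η × %ΔI = 1.82 × 21.4% = 38.95%.

38.95%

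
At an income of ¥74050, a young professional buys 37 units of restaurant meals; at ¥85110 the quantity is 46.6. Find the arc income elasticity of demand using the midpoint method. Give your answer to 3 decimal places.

ΔQ = 46.6 − 37 = 9.6; midpoint Q̄ = (37 + 46.6)/2 = 41.8.
ΔI = 85110 − 74050 = 11060; midpoint Ī = (74050 + 85110)/2 = 79580.
η = (ΔQ/Q̄) ÷ (ΔI/Ī) = (9.6/41.8) ÷ (11060/79580) = 1.653.

1.653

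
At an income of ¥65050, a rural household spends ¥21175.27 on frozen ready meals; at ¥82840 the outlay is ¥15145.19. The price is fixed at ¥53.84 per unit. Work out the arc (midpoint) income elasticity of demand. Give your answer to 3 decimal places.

With a constant price, Q₁ = 21175.27/53.84 = 393.300 and Q₂ = 15145.19/53.84 = 281.300 (equivalently, work directly with expenditure since P cancels).
Midpoint %ΔQ = (15145.19 − 21175.27)/18160.23 = -0.33205; midpoint %ΔI = (82840 − 65050)/73945 = 0.24058.
η = -0.33205 / 0.24058 = -1.380.

-1.380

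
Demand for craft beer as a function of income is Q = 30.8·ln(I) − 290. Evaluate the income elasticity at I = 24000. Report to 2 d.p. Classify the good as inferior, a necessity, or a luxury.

At I = 24000: Q = 20.643.
dQ/dI = 30.8/I = 0.00128333 at this income.
η = (dQ/dI)·(I/Q) = 0.00128333 × (24000/20.643) = 1.49.
Since η > 1, the good is a luxury.

1.49 (luxury)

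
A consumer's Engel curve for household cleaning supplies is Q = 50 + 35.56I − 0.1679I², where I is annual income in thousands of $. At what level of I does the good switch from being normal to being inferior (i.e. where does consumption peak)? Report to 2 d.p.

dQ/dI = 35.56 − 0.3358I.
The good is inferior where dQ/dI < 0. Setting dQ/dI = 0 gives I = 35.56 / 0.3358 = 105.90.

105.90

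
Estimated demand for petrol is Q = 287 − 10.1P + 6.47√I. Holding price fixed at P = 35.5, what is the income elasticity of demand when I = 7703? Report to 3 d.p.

0.572

At P = 35.5, I = 7703: Q = 496.301.
Holding P constant, ∂Q/∂I = 6.47/(2√I) = 0.0368591.
η_I = (∂Q/∂I)·(I/Q) = 0.0368591 × (7703/496.301) = 0.572.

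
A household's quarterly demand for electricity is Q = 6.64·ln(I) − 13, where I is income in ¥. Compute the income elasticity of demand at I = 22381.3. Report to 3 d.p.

0.124

At I = 22381.3: Q = 53.506.
dQ/dI = 6.64/I = 0.000296676 at this income.
η = (dQ/dI)·(I/Q) = 0.000296676 × (22381.3/53.506) = 0.124.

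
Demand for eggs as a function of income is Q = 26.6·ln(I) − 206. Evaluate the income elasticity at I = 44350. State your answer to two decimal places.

At I = 44350: Q = 78.616.
dQ/dI = 26.6/I = 0.000599775 at this income.
η = (dQ/dI)·(I/Q) = 0.000599775 × (44350/78.616) = 0.34.

0.34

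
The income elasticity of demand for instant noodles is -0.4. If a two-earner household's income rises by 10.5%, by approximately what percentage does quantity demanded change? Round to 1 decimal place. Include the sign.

%ΔQ ≈ η × %ΔI = -0.4 × 10.5% = -4.2%.

-4.2%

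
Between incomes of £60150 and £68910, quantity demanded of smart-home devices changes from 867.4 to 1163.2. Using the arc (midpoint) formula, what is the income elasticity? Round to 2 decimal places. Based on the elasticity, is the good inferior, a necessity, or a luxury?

2.15 (luxury)

ΔQ = 1163.2 − 867.4 = 295.8; midpoint Q̄ = (867.4 + 1163.2)/2 = 1015.3.
ΔI = 68910 − 60150 = 8760; midpoint Ī = (60150 + 68910)/2 = 64530.
η = (ΔQ/Q̄) ÷ (ΔI/Ī) = (295.8/1015.3) ÷ (8760/64530) = 2.15.
η > 1 ⇒ luxury.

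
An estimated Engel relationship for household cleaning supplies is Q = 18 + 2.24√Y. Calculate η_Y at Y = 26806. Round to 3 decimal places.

At Y = 26806: Q = 384.745.
dQ/dY = 2.24/(2√Y) = 0.00684072 at this income.
η = (dQ/dY)·(Y/Q) = 0.00684072 × (26806/384.745) = 0.477.

0.477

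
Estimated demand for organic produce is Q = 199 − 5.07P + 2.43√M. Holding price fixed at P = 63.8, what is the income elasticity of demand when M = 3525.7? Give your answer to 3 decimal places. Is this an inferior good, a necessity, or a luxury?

At P = 63.8, M = 3525.7: Q = 19.822.
Holding P constant, ∂Q/∂M = 2.43/(2√M) = 0.0204623.
η_M = (∂Q/∂M)·(M/Q) = 0.0204623 × (3525.7/19.822) = 3.640.
Since η > 1, this is a luxury.

3.640 (luxury)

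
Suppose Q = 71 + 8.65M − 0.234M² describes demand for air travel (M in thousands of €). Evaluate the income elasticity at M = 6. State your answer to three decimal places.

At M = 6: Q = 114.4760.
dQ/dM = 8.65 − 0.468M = 5.84200.
η = (dQ/dM)·(M/Q) = 5.84200 × (6/114.4760) = 0.306.

0.306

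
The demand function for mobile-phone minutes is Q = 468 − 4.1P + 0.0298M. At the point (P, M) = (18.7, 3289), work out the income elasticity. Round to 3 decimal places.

At P = 18.7, M = 3289: Q = 489.342.
Holding P constant, ∂Q/∂M = 0.0298.
η_M = (∂Q/∂M)·(M/Q) = 0.0298 × (3289/489.342) = 0.200.

0.200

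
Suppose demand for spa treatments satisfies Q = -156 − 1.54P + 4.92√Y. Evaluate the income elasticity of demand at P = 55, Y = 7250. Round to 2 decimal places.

At P = 55, Y = 7250: Q = 178.223.
Holding P constant, ∂Q/∂Y = 4.92/(2√Y) = 0.0288912.
η_Y = (∂Q/∂Y)·(Y/Q) = 0.0288912 × (7250/178.223) = 1.18.

1.18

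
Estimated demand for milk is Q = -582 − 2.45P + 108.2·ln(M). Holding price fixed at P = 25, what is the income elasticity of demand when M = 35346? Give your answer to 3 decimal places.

At P = 25, M = 35346: Q = 489.922.
Holding P constant, ∂Q/∂M = 108.2/M = 0.00306117.
η_M = (∂Q/∂M)·(M/Q) = 0.00306117 × (35346/489.922) = 0.221.

0.221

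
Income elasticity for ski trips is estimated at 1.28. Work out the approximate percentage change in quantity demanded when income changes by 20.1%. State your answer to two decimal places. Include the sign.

25.73%

%ΔQ ≈ η × %ΔI = 1.28 × 20.1% = 25.73%.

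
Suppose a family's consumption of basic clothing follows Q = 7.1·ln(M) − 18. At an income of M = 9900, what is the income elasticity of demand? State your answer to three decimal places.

At M = 9900: Q = 47.322.
dQ/dM = 7.1/M = 0.000717172 at this income.
η = (dQ/dM)·(M/Q) = 0.000717172 × (9900/47.322) = 0.150.

0.150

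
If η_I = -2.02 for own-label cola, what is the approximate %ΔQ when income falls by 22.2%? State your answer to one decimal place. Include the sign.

%ΔQ ≈ η × %ΔI = -2.02 × (-22.2%) = 44.8%.

44.8%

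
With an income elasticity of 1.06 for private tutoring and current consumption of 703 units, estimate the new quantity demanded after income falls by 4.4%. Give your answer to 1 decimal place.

670.2

%ΔQ ≈ η × %ΔI = 1.06 × (-4.4%) = -4.664%.
New Q ≈ 703 × (1 − 0.04664) = 670.2.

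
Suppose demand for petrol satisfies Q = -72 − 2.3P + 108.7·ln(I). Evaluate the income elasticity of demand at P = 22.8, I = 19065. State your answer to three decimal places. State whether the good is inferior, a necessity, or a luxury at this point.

0.115 (necessity)

At P = 22.8, I = 19065: Q = 946.865.
Holding P constant, ∂Q/∂I = 108.7/I = 0.00570155.
η_I = (∂Q/∂I)·(I/Q) = 0.00570155 × (19065/946.865) = 0.115.
Since 0 < η < 1, this is a necessity.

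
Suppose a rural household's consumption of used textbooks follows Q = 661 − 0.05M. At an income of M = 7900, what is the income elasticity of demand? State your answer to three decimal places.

-1.485

At M = 7900: Q = 266.000.
dQ/dM = −0.05.
η = (dQ/dM)·(M/Q) = -0.05 × (7900/266.000) = -1.485.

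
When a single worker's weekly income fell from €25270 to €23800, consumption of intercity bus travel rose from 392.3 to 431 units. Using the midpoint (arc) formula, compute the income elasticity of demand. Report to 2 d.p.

-1.57

ΔQ = 431 − 392.3 = 38.7; midpoint Q̄ = (392.3 + 431)/2 = 411.65.
ΔI = 23800 − 25270 = -1470; midpoint Ī = (25270 + 23800)/2 = 24535.
η = (ΔQ/Q̄) ÷ (ΔI/Ī) = (38.7/411.65) ÷ (-1470/24535) = -1.57.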